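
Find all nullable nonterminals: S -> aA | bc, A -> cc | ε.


A nonterminal is nullable iff some alternative derives ε (directly, or every symbol in it is nullable)
Nullable: {A}


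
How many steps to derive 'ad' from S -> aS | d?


Derivation: S => aS => ad
Steps: 2


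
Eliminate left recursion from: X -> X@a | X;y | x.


Left-recursive alternatives: X@a, X;y; non-recursive: x
Introduce X': X -> xX', X' -> @aX' | ;yX' | ε


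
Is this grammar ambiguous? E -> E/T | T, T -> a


precedence layered via separate nonterminal T: deterministic
Unambiguous


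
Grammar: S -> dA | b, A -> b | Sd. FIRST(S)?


Per alternative of S: FIRST(dA) = {d}; FIRST(b) = {b}
FIRST(S) = {b, d}


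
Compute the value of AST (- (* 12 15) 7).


Evaluate inner: (* 12 15) = 180
Evaluate root: (- 180 7) = 173
Result: 173


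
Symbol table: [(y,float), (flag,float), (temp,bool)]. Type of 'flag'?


Lookup 'flag' → type float


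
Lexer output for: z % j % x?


Scan left to right, longest-match per lexeme
Tokens: ID(z), OP(%), ID(j), OP(%), ID(x)


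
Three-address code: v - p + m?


Break into single-operator statements:
t1 = v - p
t2 = t1 + m


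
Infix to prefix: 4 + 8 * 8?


'*' binds tighter: tree is (+ 4 (* 8 8))
Prefix: + 4 * 8 8


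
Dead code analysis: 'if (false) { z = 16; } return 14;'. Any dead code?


condition is constant false, so the whole block is unreachable
Dead: 'if (false) { z = 16; }'


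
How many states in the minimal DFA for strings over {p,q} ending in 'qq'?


Track the longest suffix of input matching a prefix of 'qq': 3 classes (prefixes of length 0..2)
Minimal DFA: 3 states


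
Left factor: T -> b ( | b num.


Common prefix: 'b'
Factored: T -> b T', T' -> ( | num


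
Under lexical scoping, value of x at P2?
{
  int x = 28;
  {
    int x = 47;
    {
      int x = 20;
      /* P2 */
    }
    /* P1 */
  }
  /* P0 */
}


x declared in the same block as P2
x = 20


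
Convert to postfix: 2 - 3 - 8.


Left to right (same or higher precedence on left)
Postfix: 2 3 - 8 -


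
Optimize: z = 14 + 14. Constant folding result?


14 + 14 = 28 at compile time
Optimized: z = 28


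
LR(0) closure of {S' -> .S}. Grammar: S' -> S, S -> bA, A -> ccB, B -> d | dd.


Start: S' -> .S
For each item with dot before a nonterminal B, add B -> .γ for every B-production
Closure: [S' -> .S, S -> .bA]


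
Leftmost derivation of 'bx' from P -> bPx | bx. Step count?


Derivation: P => bx
Steps: 1


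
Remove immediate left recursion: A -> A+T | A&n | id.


Left-recursive alternatives: A+T, A&n; non-recursive: id
Introduce A': A -> idA', A' -> +TA' | &nA' | ε


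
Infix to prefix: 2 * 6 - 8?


left-to-right (same/higher precedence on left): tree is (- (* 2 6) 8)
Prefix: - * 2 6 8


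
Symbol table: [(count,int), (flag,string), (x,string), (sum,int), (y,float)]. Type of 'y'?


Lookup 'y' → type float


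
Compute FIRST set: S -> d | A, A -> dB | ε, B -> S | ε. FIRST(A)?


Per alternative of A: FIRST(dB) = {d}; FIRST(ε) = {ε}
FIRST(A) = {d, ε}


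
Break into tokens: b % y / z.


Scan left to right, longest-match per lexeme
Tokens: ID(b), OP(%), ID(y), OP(/), ID(z)


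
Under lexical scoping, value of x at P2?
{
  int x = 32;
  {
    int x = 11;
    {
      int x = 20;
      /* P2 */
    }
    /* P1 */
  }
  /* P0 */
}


x declared in the same block as P2
x = 20


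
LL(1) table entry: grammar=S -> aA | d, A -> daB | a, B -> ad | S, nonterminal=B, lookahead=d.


For [B, d]: 'd' ∈ FIRST(S)
Entry: B -> S


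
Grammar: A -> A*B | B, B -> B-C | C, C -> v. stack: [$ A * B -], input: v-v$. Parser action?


no handle; shift 'v'
Action: shift


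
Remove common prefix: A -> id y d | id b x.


Common prefix: 'id'
Factored: A -> id A', A' -> y d | b x


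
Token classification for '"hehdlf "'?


Pattern: double-quoted sequence
Type: STRING_LITERAL


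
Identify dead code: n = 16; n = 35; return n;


first assignment to n is overwritten before any read
Dead: 'n = 16'


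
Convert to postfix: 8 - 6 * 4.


* has higher precedence, evaluate 6*4 first
Postfix: 8 6 4 * -


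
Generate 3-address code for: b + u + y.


Break into single-operator statements:
t1 = b + u
t2 = t1 + y


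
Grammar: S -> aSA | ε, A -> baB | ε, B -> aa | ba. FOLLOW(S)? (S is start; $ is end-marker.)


$ ∈ FOLLOW(S). For each A -> αBβ: add FIRST(β)\{ε} to FOLLOW(B); if β nullable, add FOLLOW(A).
FOLLOW(S) = {$, b}


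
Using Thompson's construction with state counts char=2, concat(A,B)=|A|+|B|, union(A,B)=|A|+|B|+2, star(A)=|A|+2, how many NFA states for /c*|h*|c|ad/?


Syntax tree has 5 char leaf(s), 3 union(s), 2 star(s)
chars contribute 5×2 = 10; each union adds +2; each star adds +2
Total: 10 + 6 + 4 = 20 states


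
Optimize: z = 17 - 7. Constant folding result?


17 - 7 = 10 at compile time
Optimized: z = 10


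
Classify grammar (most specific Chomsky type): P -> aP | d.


Right-linear: every RHS is a terminal or a terminal followed by one nonterminal
Classification: Type 3 (Regular)


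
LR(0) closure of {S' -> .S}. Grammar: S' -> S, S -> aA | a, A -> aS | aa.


Start: S' -> .S
For each item with dot before a nonterminal B, add B -> .γ for every B-production
Closure: [S' -> .S, S -> .aA, S -> .a]


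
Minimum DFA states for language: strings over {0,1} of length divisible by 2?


Track length mod 2: states 0..1, accept at 0
Minimal DFA: 2 states


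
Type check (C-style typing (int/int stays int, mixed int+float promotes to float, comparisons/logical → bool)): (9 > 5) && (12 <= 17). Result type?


Operand types: bool && bool
Rule: logical operators take bool operands and yield bool
Result type: bool


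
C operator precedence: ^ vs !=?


'!=' is equality (level 6); '^' is bitwise XOR (level 4)
Higher level binds tighter
'!=' has higher precedence than '^'


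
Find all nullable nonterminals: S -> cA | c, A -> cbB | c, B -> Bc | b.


A nonterminal is nullable iff some alternative derives ε (directly, or every symbol in it is nullable)
Nullable: {}


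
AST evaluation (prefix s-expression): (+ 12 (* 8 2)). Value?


Evaluate inner: (* 8 2) = 16
Evaluate root: (+ 12 16) = 28
Result: 28


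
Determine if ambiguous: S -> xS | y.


right-linear, alternatives start with distinct terminals 'x' vs 'y': unique leftmost derivation
Unambiguous


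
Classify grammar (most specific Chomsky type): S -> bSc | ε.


Single nonterminal LHS, but b^n c^n is not regular
Classification: Type 2 (Context-Free)


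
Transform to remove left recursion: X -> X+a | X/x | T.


Left-recursive alternatives: X+a, X/x; non-recursive: T
Introduce X': X -> TX', X' -> +aX' | /xX' | ε


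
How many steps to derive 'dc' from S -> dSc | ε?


Derivation: S => dSc => dc
Steps: 2


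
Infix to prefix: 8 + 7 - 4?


left-to-right (same/higher precedence on left): tree is (- (+ 8 7) 4)
Prefix: - + 8 7 4


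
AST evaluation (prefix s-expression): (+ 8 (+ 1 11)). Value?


Evaluate inner: (+ 1 11) = 12
Evaluate root: (+ 8 12) = 20
Result: 20


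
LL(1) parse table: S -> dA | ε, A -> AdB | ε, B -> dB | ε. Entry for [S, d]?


For [S, d]: 'd' ∈ FIRST(dA)
Entry: S -> dA


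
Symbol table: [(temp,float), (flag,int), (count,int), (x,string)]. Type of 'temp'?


Lookup 'temp' → type float


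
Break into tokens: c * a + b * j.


Scan left to right, longest-match per lexeme
Tokens: ID(c), OP(*), ID(a), OP(+), ID(b), OP(*), ID(j)


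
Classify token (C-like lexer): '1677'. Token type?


Pattern: digits only
Type: INTEGER_LITERAL


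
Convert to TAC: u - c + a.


Break into single-operator statements:
t1 = u - c
t2 = t1 + a


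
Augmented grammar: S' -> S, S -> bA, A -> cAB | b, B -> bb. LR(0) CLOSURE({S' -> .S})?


Start: S' -> .S
For each item with dot before a nonterminal B, add B -> .γ for every B-production
Closure: [S' -> .S, S -> .bA]


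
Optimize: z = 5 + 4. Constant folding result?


5 + 4 = 9 at compile time
Optimized: z = 9


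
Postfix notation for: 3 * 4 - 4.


Left to right (same or higher precedence on left)
Postfix: 3 4 * 4 -


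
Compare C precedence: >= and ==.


'>=' is relational (level 7); '==' is equality (level 6)
Higher level binds tighter
'>=' has higher precedence than '=='


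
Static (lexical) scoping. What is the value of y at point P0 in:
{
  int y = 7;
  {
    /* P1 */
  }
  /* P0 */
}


y declared in the same block as P0
y = 7


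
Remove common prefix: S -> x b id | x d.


Common prefix: 'x'
Factored: S -> x S', S' -> b id | d


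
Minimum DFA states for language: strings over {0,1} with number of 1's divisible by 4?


Track (count of 1) mod 4: states 0..3, accept at 0
Minimal DFA: 4 states


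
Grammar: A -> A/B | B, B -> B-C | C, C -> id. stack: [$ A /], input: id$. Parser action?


no handle ('A/' is not any RHS); shift 'id'
Action: shift


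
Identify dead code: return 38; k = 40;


statement follows a return and is unreachable
Dead: 'k = 40'


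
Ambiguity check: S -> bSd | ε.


balanced b^n…d^n: each string has a unique parse
Unambiguous


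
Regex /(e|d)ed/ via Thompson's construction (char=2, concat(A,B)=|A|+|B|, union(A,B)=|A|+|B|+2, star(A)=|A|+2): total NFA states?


Syntax tree has 4 char leaf(s), 1 union(s), 0 star(s)
chars contribute 4×2 = 8; each union adds +2; each star adds +2
Total: 8 + 2 + 0 = 10 states


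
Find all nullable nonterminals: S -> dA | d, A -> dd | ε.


A nonterminal is nullable iff some alternative derives ε (directly, or every symbol in it is nullable)
Nullable: {A}


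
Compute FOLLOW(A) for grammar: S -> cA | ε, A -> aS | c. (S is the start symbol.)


$ ∈ FOLLOW(S). For each A -> αBβ: add FIRST(β)\{ε} to FOLLOW(B); if β nullable, add FOLLOW(A).
FOLLOW(A) = {$}


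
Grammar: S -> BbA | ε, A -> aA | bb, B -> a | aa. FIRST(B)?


Per alternative of B: FIRST(a) = {a}; FIRST(aa) = {a}
FIRST(B) = {a}


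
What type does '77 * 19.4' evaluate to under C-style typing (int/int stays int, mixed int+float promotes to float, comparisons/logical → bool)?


Operand types: int * float
Rule: mixed int/float promotes to float; int/int stays int
Result type: float


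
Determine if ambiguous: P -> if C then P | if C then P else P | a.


dangling else: 'if C then if C then a else a' parses two ways
Ambiguous


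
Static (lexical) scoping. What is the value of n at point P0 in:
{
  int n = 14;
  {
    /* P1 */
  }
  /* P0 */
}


n declared in the same block as P0
n = 14


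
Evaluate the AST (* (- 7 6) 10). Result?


Evaluate inner: (- 7 6) = 1
Evaluate root: (* 1 10) = 10
Result: 10


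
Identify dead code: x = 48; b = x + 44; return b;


x is read by b's definition; b is returned
No dead code


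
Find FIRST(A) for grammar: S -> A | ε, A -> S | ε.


Per alternative of A: FIRST(S) = {ε}; FIRST(ε) = {ε}
FIRST(A) = {ε}


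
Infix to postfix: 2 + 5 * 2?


* has higher precedence, evaluate 5*2 first
Postfix: 2 5 2 * +


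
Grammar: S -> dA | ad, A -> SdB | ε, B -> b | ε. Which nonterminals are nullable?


A nonterminal is nullable iff some alternative derives ε (directly, or every symbol in it is nullable)
Nullable: {A, B}


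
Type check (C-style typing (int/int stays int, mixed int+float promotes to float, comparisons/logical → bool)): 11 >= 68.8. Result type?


Operand types: int >= float
Rule: comparison yields bool
Result type: bool


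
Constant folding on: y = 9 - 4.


9 - 4 = 5 at compile time
Optimized: y = 5


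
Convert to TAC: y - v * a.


Break into single-operator statements:
t1 = v * a
t2 = y - t1


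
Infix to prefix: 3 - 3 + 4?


left-to-right (same/higher precedence on left): tree is (+ (- 3 3) 4)
Prefix: + - 3 3 4


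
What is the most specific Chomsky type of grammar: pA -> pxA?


LHS has context (more than one symbol) and |LHS| ≤ |RHS|
Classification: Type 1 (Context-Sensitive)


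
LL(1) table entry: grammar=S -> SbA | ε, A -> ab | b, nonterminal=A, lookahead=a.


For [A, a]: 'a' ∈ FIRST(ab)
Entry: A -> ab


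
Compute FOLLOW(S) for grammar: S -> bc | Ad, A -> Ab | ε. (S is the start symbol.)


$ ∈ FOLLOW(S). For each A -> αBβ: add FIRST(β)\{ε} to FOLLOW(B); if β nullable, add FOLLOW(A).
FOLLOW(S) = {$}


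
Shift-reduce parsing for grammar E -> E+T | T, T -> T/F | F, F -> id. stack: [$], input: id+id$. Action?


no handle on stack; shift 'id'
Action: shift


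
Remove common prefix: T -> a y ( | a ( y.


Common prefix: 'a'
Factored: T -> a T', T' -> y ( | ( y


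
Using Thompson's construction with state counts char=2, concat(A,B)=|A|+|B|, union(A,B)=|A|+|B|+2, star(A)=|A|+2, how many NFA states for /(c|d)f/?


Syntax tree has 3 char leaf(s), 1 union(s), 0 star(s)
chars contribute 3×2 = 6; each union adds +2; each star adds +2
Total: 6 + 2 + 0 = 8 states


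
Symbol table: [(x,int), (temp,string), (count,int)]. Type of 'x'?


Lookup 'x' → type int


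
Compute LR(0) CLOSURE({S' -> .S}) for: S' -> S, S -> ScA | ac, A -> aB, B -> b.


Start: S' -> .S
For each item with dot before a nonterminal B, add B -> .γ for every B-production
Closure: [S' -> .S, S -> .ScA, S -> .ac]


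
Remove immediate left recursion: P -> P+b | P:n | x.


Left-recursive alternatives: P+b, P:n; non-recursive: x
Introduce P': P -> xP', P' -> +bP' | :nP' | ε


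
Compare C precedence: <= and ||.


'<=' is relational (level 7); '||' is logical OR (level 1)
Higher level binds tighter
'<=' has higher precedence than '||'


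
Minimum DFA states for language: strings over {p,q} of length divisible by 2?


Track length mod 2: states 0..1, accept at 0
Minimal DFA: 2 states


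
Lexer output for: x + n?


Scan left to right, longest-match per lexeme
Tokens: ID(x), OP(+), ID(n)


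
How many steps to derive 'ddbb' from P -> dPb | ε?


Derivation: P => dPb => ddPbb => ddbb
Steps: 3


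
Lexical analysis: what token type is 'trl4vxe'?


Pattern: letter/underscore followed by alphanumerics, not a keyword
Type: IDENTIFIER


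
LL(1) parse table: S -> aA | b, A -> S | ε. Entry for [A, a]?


For [A, a]: 'a' ∈ FIRST(S)
Entry: A -> S


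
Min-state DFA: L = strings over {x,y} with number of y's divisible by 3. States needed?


Track (count of y) mod 3: states 0..2, accept at 0
Minimal DFA: 3 states


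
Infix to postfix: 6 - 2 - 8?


Left to right (same or higher precedence on left)
Postfix: 6 2 - 8 -


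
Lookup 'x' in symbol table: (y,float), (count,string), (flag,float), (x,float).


Lookup 'x' → type float


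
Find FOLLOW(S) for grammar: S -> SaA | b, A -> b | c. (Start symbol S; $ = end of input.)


$ ∈ FOLLOW(S). For each A -> αBβ: add FIRST(β)\{ε} to FOLLOW(B); if β nullable, add FOLLOW(A).
FOLLOW(S) = {$, a}


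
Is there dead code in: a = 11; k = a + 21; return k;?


a is read by k's definition; k is returned
No dead code


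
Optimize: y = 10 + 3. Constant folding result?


10 + 3 = 13 at compile time
Optimized: y = 13


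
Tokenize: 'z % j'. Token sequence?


Scan left to right, longest-match per lexeme
Tokens: ID(z), OP(%), ID(j)


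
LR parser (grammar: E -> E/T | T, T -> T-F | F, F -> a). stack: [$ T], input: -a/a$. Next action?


shift '-' to continue T -> T-F
Action: shift


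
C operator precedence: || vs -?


'-' is additive (level 9); '||' is logical OR (level 1)
Higher level binds tighter
'-' has higher precedence than '||'


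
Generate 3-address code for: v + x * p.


Break into single-operator statements:
t1 = x * p
t2 = v + t1


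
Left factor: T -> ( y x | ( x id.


Common prefix: '('
Factored: T -> ( T', T' -> y x | x id


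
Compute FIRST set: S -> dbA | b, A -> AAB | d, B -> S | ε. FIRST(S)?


Per alternative of S: FIRST(dbA) = {d}; FIRST(b) = {b}
FIRST(S) = {b, d}


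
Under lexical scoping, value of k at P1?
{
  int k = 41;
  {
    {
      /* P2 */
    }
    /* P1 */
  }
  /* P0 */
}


P1's block does not declare k; resolves to the enclosing declaration at depth 0
k = 41


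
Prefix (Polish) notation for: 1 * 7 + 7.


left-to-right (same/higher precedence on left): tree is (+ (* 1 7) 7)
Prefix: + * 1 7 7


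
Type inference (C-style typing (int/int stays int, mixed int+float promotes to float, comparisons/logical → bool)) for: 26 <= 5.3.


Operand types: int <= float
Rule: comparison yields bool
Result type: bool


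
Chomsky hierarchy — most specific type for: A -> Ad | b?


Left-linear: every RHS is a terminal or one nonterminal followed by a terminal
Classification: Type 3 (Regular)


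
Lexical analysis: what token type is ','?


Pattern: delimiter/punctuation
Type: PUNCTUATION


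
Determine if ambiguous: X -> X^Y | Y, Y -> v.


precedence layered via separate nonterminal Y: deterministic
Unambiguous


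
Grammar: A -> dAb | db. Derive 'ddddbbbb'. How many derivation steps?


Derivation: A => dAb => ddAbb => dddAbbb => ddddbbbb
Steps: 4


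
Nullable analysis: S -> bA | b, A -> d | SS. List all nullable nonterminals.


A nonterminal is nullable iff some alternative derives ε (directly, or every symbol in it is nullable)
Nullable: {}


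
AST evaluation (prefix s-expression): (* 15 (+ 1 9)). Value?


Evaluate inner: (+ 1 9) = 10
Evaluate root: (* 15 10) = 150
Result: 150


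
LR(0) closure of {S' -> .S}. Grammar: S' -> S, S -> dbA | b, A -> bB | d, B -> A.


Start: S' -> .S
For each item with dot before a nonterminal B, add B -> .γ for every B-production
Closure: [S' -> .S, S -> .dbA, S -> .b]


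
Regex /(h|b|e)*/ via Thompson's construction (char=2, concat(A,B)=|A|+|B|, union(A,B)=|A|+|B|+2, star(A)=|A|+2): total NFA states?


Syntax tree has 3 char leaf(s), 2 union(s), 1 star(s)
chars contribute 3×2 = 6; each union adds +2; each star adds +2
Total: 6 + 4 + 2 = 12 states


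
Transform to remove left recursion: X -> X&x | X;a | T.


Left-recursive alternatives: X&x, X;a; non-recursive: T
Introduce X': X -> TX', X' -> &xX' | ;aX' | ε


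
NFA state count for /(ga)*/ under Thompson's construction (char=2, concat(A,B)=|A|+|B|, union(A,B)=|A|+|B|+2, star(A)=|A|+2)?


Syntax tree has 2 char leaf(s), 0 union(s), 1 star(s)
chars contribute 2×2 = 4; each union adds +2; each star adds +2
Total: 4 + 0 + 2 = 6 states


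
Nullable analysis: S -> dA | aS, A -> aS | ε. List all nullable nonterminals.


A nonterminal is nullable iff some alternative derives ε (directly, or every symbol in it is nullable)
Nullable: {A}


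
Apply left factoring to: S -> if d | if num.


Common prefix: 'if'
Factored: S -> if S', S' -> d | num


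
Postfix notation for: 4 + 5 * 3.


* has higher precedence, evaluate 5*3 first
Postfix: 4 5 3 * +


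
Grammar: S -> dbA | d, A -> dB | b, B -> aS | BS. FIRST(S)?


Per alternative of S: FIRST(dbA) = {d}; FIRST(d) = {d}
FIRST(S) = {d}


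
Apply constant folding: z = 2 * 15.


2 * 15 = 30 at compile time
Optimized: z = 30


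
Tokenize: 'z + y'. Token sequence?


Scan left to right, longest-match per lexeme
Tokens: ID(z), OP(+), ID(y)


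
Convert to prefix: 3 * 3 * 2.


left-to-right (same/higher precedence on left): tree is (* (* 3 3) 2)
Prefix: * * 3 3 2


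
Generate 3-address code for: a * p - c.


Break into single-operator statements:
t1 = a * p
t2 = t1 - c


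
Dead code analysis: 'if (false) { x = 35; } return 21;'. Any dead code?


condition is constant false, so the whole block is unreachable
Dead: 'if (false) { x = 35; }'


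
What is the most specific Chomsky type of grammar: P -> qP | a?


Right-linear: every RHS is a terminal or a terminal followed by one nonterminal
Classification: Type 3 (Regular)


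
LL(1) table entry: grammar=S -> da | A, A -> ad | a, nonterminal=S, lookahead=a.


For [S, a]: 'a' ∈ FIRST(A)
Entry: S -> A


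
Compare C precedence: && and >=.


'>=' is relational (level 7); '&&' is logical AND (level 2)
Higher level binds tighter
'>=' has higher precedence than '&&'


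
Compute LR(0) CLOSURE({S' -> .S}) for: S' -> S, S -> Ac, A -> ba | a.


Start: S' -> .S
For each item with dot before a nonterminal B, add B -> .γ for every B-production
Closure: [S' -> .S, S -> .Ac, A -> .ba, A -> .a]


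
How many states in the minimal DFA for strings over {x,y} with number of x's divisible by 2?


Track (count of x) mod 2: states 0..1, accept at 0
Minimal DFA: 2 states


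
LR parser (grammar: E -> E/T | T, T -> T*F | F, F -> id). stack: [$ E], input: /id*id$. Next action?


shift '/' to continue E -> E/T
Action: shift


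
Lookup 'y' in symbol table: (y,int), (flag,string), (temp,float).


Lookup 'y' → type int


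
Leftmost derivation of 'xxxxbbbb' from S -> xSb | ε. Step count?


Derivation: S => xSb => xxSbb => xxxSbbb => xxxxSbbbb => xxxxbbbb
Steps: 5


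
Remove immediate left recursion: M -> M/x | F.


Left-recursive alternatives: M/x; non-recursive: F
Introduce M': M -> FM', M' -> /xM' | ε


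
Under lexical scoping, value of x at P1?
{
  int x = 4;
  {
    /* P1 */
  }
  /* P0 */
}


P1's block does not declare x; resolves to the enclosing declaration at depth 0
x = 4


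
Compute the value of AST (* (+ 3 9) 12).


Evaluate inner: (+ 3 9) = 12
Evaluate root: (* 12 12) = 144
Result: 144


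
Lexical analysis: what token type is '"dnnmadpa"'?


Pattern: double-quoted sequence
Type: STRING_LITERAL


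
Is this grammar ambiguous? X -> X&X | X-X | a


'a&a-a' has two parse trees (no precedence encoded between & and -)
Ambiguous


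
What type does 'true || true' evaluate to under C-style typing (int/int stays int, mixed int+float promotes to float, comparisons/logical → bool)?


Operand types: bool || bool
Rule: logical operators take bool operands and yield bool
Result type: bool


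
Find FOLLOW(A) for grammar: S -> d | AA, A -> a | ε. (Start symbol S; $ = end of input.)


$ ∈ FOLLOW(S). For each A -> αBβ: add FIRST(β)\{ε} to FOLLOW(B); if β nullable, add FOLLOW(A).
FOLLOW(A) = {$, a}


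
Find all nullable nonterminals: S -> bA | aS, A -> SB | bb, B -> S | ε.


A nonterminal is nullable iff some alternative derives ε (directly, or every symbol in it is nullable)
Nullable: {B}


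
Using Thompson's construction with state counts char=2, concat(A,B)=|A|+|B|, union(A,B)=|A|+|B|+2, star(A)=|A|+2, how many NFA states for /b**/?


Syntax tree has 1 char leaf(s), 0 union(s), 2 star(s)
chars contribute 1×2 = 2; each union adds +2; each star adds +2
Total: 2 + 0 + 4 = 6 states


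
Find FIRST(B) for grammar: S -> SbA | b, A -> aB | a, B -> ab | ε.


Per alternative of B: FIRST(ab) = {a}; FIRST(ε) = {ε}
FIRST(B) = {a, ε}


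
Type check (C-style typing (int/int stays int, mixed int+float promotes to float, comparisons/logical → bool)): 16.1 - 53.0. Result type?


Operand types: float - float
Rule: mixed int/float promotes to float; int/int stays int
Result type: float


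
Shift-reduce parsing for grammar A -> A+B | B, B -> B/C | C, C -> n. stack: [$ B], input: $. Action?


lookahead ∉ {/} so B won't extend; reduce A -> B
Action: reduce (A -> B)


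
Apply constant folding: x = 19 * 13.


19 * 13 = 247 at compile time
Optimized: x = 247


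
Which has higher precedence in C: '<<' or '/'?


'/' is multiplicative (level 10); '<<' is shift (level 8)
Higher level binds tighter
'/' has higher precedence than '<<'


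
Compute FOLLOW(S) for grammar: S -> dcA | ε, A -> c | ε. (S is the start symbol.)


$ ∈ FOLLOW(S). For each A -> αBβ: add FIRST(β)\{ε} to FOLLOW(B); if β nullable, add FOLLOW(A).
FOLLOW(S) = {$}


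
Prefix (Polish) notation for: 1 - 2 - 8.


left-to-right (same/higher precedence on left): tree is (- (- 1 2) 8)
Prefix: - - 1 2 8


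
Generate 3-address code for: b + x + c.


Break into single-operator statements:
t1 = b + x
t2 = t1 + c


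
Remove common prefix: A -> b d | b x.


Common prefix: 'b'
Factored: A -> b A', A' -> d | x


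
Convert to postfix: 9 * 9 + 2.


Left to right (same or higher precedence on left)
Postfix: 9 9 * 2 +


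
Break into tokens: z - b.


Scan left to right, longest-match per lexeme
Tokens: ID(z), OP(-), ID(b)


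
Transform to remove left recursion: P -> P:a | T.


Left-recursive alternatives: P:a; non-recursive: T
Introduce P': P -> TP', P' -> :aP' | ε


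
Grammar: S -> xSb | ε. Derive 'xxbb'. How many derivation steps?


Derivation: S => xSb => xxSbb => xxbb
Steps: 3


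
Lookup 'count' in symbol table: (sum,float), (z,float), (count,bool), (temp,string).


Lookup 'count' → type bool


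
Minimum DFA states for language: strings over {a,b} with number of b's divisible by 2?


Track (count of b) mod 2: states 0..1, accept at 0
Minimal DFA: 2 states


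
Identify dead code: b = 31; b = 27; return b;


first assignment to b is overwritten before any read
Dead: 'b = 31'


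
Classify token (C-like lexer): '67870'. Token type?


Pattern: digits only
Type: INTEGER_LITERAL


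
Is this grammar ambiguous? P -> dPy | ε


balanced d^n…y^n: each string has a unique parse
Unambiguous


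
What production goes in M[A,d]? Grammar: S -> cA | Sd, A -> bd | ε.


For [A, d]: ε is nullable and 'd' ∈ FOLLOW(A)
Entry: A -> ε


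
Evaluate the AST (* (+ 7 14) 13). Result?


Evaluate inner: (+ 7 14) = 21
Evaluate root: (* 21 13) = 273
Result: 273


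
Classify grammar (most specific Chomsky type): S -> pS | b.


Right-linear: every RHS is a terminal or a terminal followed by one nonterminal
Classification: Type 3 (Regular)


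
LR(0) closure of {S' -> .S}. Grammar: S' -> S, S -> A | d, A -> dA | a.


Start: S' -> .S
For each item with dot before a nonterminal B, add B -> .γ for every B-production
Closure: [S' -> .S, S -> .A, S -> .d, A -> .dA, A -> .a]


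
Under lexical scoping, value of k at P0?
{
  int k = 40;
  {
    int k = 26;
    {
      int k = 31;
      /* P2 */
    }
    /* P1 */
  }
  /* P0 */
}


k declared in the same block as P0
k = 40


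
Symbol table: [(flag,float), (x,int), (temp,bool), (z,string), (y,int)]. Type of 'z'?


Lookup 'z' → type string


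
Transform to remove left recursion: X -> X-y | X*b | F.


Left-recursive alternatives: X-y, X*b; non-recursive: F
Introduce X': X -> FX', X' -> -yX' | *bX' | ε


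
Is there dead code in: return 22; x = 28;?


statement follows a return and is unreachable
Dead: 'x = 28'


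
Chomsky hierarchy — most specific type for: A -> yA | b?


Right-linear: every RHS is a terminal or a terminal followed by one nonterminal
Classification: Type 3 (Regular)


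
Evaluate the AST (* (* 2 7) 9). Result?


Evaluate inner: (* 2 7) = 14
Evaluate root: (* 14 9) = 126
Result: 126


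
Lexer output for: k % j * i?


Scan left to right, longest-match per lexeme
Tokens: ID(k), OP(%), ID(j), OP(*), ID(i)


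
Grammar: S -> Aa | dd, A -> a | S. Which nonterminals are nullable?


A nonterminal is nullable iff some alternative derives ε (directly, or every symbol in it is nullable)
Nullable: {}


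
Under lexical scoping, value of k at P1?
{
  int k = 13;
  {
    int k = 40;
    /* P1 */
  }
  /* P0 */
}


k declared in the same block as P1
k = 40


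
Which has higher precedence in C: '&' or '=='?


'==' is equality (level 6); '&' is bitwise AND (level 5)
Higher level binds tighter
'==' has higher precedence than '&'


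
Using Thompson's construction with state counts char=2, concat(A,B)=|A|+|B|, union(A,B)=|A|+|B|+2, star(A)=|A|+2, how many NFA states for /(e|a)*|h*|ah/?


Syntax tree has 5 char leaf(s), 3 union(s), 2 star(s)
chars contribute 5×2 = 10; each union adds +2; each star adds +2
Total: 10 + 6 + 4 = 20 states


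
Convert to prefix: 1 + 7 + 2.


left-to-right (same/higher precedence on left): tree is (+ (+ 1 7) 2)
Prefix: + + 1 7 2


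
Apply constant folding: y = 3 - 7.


3 - 7 = -4 at compile time
Optimized: y = -4


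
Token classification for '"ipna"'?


Pattern: double-quoted sequence
Type: STRING_LITERAL


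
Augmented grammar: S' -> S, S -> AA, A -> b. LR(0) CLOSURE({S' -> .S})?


Start: S' -> .S
For each item with dot before a nonterminal B, add B -> .γ for every B-production
Closure: [S' -> .S, S -> .AA, A -> .b]


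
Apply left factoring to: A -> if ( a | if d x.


Common prefix: 'if'
Factored: A -> if A', A' -> ( a | d x


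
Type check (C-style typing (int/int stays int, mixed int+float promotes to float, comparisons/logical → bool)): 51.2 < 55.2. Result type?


Operand types: float < float
Rule: comparison yields bool
Result type: bool


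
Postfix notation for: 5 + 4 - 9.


Left to right (same or higher precedence on left)
Postfix: 5 4 + 9 -


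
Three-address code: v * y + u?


Break into single-operator statements:
t1 = v * y
t2 = t1 + u


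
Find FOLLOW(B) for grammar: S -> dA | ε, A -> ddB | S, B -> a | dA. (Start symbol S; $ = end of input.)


$ ∈ FOLLOW(S). For each A -> αBβ: add FIRST(β)\{ε} to FOLLOW(B); if β nullable, add FOLLOW(A).
FOLLOW(B) = {$}


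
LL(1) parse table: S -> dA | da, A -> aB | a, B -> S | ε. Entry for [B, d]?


For [B, d]: 'd' ∈ FIRST(S)
Entry: B -> S


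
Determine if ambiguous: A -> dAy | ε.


balanced d^n…y^n: each string has a unique parse
Unambiguous


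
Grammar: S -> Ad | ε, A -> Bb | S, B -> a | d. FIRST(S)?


Per alternative of S: FIRST(Ad) = {a, d}; FIRST(ε) = {ε}
FIRST(S) = {a, d, ε}


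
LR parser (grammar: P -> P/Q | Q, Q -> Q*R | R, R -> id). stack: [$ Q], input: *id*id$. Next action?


shift '*' to continue Q -> Q*R
Action: shift


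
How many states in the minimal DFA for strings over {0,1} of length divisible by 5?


Track length mod 5: states 0..4, accept at 0
Minimal DFA: 5 states


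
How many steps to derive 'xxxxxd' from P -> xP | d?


Derivation: P => xP => xxP => xxxP => xxxxP => xxxxxP => xxxxxd
Steps: 6


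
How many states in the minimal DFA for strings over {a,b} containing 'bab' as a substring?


KMP-style automaton: 3 progress states + 1 absorbing accept = 4
Minimal DFA: 4 states


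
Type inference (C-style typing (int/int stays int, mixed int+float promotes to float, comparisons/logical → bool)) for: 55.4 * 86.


Operand types: float * int
Rule: mixed int/float promotes to float; int/int stays int
Result type: float


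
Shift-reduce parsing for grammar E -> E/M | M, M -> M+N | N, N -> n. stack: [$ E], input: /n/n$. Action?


shift '/' to continue E -> E/M
Action: shift


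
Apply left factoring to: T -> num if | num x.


Common prefix: 'num'
Factored: T -> num T', T' -> if | x


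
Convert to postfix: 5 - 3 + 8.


Left to right (same or higher precedence on left)
Postfix: 5 3 - 8 +


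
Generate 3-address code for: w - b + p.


Break into single-operator statements:
t1 = w - b
t2 = t1 + p


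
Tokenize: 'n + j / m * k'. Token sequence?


Scan left to right, longest-match per lexeme
Tokens: ID(n), OP(+), ID(j), OP(/), ID(m), OP(*), ID(k)


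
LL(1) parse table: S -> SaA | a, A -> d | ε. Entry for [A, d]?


For [A, d]: 'd' ∈ FIRST(d)
Entry: A -> d


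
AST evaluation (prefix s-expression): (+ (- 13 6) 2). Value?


Evaluate inner: (- 13 6) = 7
Evaluate root: (+ 7 2) = 9
Result: 9


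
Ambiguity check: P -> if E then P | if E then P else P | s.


dangling else: 'if E then if E then s else s' parses two ways
Ambiguous


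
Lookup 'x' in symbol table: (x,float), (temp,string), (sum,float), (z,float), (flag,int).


Lookup 'x' → type float


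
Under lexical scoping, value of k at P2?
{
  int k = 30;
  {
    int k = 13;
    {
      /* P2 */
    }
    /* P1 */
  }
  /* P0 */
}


P2's block does not declare k; resolves to the enclosing declaration at depth 1
k = 13


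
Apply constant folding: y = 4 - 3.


4 - 3 = 1 at compile time
Optimized: y = 1


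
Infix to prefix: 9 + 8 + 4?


left-to-right (same/higher precedence on left): tree is (+ (+ 9 8) 4)
Prefix: + + 9 8 4


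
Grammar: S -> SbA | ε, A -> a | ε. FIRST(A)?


Per alternative of A: FIRST(a) = {a}; FIRST(ε) = {ε}
FIRST(A) = {a, ε}


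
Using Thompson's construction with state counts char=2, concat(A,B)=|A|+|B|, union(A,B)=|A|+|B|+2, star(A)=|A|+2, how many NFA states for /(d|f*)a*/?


Syntax tree has 3 char leaf(s), 1 union(s), 2 star(s)
chars contribute 3×2 = 6; each union adds +2; each star adds +2
Total: 6 + 2 + 4 = 12 states


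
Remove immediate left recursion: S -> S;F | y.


Left-recursive alternatives: S;F; non-recursive: y
Introduce S': S -> yS', S' -> ;FS' | ε


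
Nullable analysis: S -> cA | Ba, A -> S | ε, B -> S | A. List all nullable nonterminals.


A nonterminal is nullable iff some alternative derives ε (directly, or every symbol in it is nullable)
Nullable: {A, B}


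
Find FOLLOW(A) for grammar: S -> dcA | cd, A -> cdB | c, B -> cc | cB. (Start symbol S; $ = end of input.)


$ ∈ FOLLOW(S). For each A -> αBβ: add FIRST(β)\{ε} to FOLLOW(B); if β nullable, add FOLLOW(A).
FOLLOW(A) = {$}


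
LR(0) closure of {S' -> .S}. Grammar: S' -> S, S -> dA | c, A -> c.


Start: S' -> .S
For each item with dot before a nonterminal B, add B -> .γ for every B-production
Closure: [S' -> .S, S -> .dA, S -> .c]


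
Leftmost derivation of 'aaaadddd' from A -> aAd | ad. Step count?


Derivation: A => aAd => aaAdd => aaaAddd => aaaadddd
Steps: 4


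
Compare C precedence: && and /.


'/' is multiplicative (level 10); '&&' is logical AND (level 2)
Higher level binds tighter
'/' has higher precedence than '&&'


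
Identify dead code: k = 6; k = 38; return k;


first assignment to k is overwritten before any read
Dead: 'k = 6'


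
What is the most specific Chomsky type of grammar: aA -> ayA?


LHS has context (more than one symbol) and |LHS| ≤ |RHS|
Classification: Type 1 (Context-Sensitive)


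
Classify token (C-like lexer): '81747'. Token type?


Pattern: digits only
Type: INTEGER_LITERAL


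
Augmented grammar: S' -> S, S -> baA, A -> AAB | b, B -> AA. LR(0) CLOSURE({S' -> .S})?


Start: S' -> .S
For each item with dot before a nonterminal B, add B -> .γ for every B-production
Closure: [S' -> .S, S -> .baA]


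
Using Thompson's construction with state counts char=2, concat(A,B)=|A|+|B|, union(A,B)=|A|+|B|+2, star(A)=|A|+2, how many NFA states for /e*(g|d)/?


Syntax tree has 3 char leaf(s), 1 union(s), 1 star(s)
chars contribute 3×2 = 6; each union adds +2; each star adds +2
Total: 6 + 2 + 2 = 10 states


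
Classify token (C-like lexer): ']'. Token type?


Pattern: delimiter/punctuation
Type: PUNCTUATION


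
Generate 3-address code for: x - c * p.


Break into single-operator statements:
t1 = c * p
t2 = x - t1


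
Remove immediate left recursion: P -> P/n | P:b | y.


Left-recursive alternatives: P/n, P:b; non-recursive: y
Introduce P': P -> yP', P' -> /nP' | :bP' | ε


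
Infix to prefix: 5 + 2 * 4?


'*' binds tighter: tree is (+ 5 (* 2 4))
Prefix: + 5 * 2 4


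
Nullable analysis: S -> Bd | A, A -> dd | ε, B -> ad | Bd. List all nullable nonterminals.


A nonterminal is nullable iff some alternative derives ε (directly, or every symbol in it is nullable)
Nullable: {A, S}


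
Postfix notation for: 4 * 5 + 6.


Left to right (same or higher precedence on left)
Postfix: 4 5 * 6 +


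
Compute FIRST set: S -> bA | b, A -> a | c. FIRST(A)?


Per alternative of A: FIRST(a) = {a}; FIRST(c) = {c}
FIRST(A) = {a, c}


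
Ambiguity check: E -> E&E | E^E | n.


'n&n^n' has two parse trees (no precedence encoded between & and ^)
Ambiguous


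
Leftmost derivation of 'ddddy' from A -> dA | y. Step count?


Derivation: A => dA => ddA => dddA => ddddA => ddddy
Steps: 5


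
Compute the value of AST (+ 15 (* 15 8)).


Evaluate inner: (* 15 8) = 120
Evaluate root: (+ 15 120) = 135
Result: 135


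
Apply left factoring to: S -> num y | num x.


Common prefix: 'num'
Factored: S -> num S', S' -> y | x


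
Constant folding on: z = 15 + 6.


15 + 6 = 21 at compile time
Optimized: z = 21


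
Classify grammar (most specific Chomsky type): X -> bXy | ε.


Single nonterminal LHS, but b^n y^n is not regular
Classification: Type 2 (Context-Free)


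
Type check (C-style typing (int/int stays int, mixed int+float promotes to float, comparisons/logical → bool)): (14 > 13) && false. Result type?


Operand types: bool && bool
Rule: logical operators take bool operands and yield bool
Result type: bool


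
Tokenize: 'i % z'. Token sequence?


Scan left to right, longest-match per lexeme
Tokens: ID(i), OP(%), ID(z)


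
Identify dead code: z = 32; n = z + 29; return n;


z is read by n's definition; n is returned
No dead code


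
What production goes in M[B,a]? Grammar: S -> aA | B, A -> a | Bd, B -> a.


For [B, a]: 'a' ∈ FIRST(a)
Entry: B -> a


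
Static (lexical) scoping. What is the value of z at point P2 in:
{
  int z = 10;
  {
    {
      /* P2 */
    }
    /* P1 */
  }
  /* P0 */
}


P2's block does not declare z; resolves to the enclosing declaration at depth 0
z = 10


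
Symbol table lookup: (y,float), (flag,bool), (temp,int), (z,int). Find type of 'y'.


Lookup 'y' → type float


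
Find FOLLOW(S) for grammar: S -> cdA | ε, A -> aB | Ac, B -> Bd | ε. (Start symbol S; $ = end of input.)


$ ∈ FOLLOW(S). For each A -> αBβ: add FIRST(β)\{ε} to FOLLOW(B); if β nullable, add FOLLOW(A).
FOLLOW(S) = {$}


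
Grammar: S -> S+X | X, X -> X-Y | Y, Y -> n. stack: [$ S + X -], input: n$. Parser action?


no handle; shift 'n'
Action: shift


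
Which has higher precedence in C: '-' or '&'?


'-' is additive (level 9); '&' is bitwise AND (level 5)
Higher level binds tighter
'-' has higher precedence than '&'


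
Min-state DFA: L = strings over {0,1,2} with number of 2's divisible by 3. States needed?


Track (count of 2) mod 3: states 0..2, accept at 0
Minimal DFA: 3 states


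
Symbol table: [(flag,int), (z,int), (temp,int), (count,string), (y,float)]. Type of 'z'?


Lookup 'z' → type int


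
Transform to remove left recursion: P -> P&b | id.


Left-recursive alternatives: P&b; non-recursive: id
Introduce P': P -> idP', P' -> &bP' | ε


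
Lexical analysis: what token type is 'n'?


Pattern: letter/underscore followed by alphanumerics, not a keyword
Type: IDENTIFIER


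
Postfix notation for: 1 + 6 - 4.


Left to right (same or higher precedence on left)
Postfix: 1 6 + 4 -


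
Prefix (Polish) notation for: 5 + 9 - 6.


left-to-right (same/higher precedence on left): tree is (- (+ 5 9) 6)
Prefix: - + 5 9 6


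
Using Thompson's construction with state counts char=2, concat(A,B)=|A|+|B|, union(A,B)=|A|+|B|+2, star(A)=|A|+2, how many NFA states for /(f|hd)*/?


Syntax tree has 3 char leaf(s), 1 union(s), 1 star(s)
chars contribute 3×2 = 6; each union adds +2; each star adds +2
Total: 6 + 2 + 2 = 10 states
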